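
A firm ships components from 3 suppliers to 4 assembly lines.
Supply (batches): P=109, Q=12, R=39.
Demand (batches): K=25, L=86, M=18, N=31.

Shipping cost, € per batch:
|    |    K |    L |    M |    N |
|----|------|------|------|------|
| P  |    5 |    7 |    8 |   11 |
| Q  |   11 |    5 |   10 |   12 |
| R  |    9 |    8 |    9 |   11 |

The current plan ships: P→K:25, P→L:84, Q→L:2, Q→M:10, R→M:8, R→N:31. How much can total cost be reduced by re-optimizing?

40

Current plan cost = 25·5 + 84·7 + 2·5 + 10·10 + 8·9 + 31·11 = €1236.
Optimal plan:
  P–K: 25 × €5 = €125
  P–L: 74 × €7 = €518
  P–M: 10 × €8 = €80
  Q–L: 12 × €5 = €60
  R–M: 8 × €9 = €72
  R–N: 31 × €11 = €341
Optimal cost = €1196.
Saving = 1236 − 1196 = €40.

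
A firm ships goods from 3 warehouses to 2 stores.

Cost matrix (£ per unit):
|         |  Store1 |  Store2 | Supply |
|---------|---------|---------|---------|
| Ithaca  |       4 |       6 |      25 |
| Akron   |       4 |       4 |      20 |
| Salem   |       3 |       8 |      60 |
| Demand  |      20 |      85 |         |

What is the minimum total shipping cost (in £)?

610

Optimal allocation:
  Ithaca→Store2: 25 units
  Akron→Store2: 20 units
  Salem→Store1: 20 units
  Salem→Store2: 40 units
Total cost = £610.
(Supply check: Ithaca ships 25; Akron ships 20; Salem ships 60.)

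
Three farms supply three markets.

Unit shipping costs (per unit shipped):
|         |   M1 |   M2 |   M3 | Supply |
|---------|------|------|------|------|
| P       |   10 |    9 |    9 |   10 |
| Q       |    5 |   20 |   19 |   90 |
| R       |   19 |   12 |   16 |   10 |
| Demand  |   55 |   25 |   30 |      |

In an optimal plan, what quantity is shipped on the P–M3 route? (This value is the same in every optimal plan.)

0

Optimal shipments:
  P->M2: 10 × 9 = 90
  Q->M1: 55 × 5 = 275
  Q->M2: 5 × 20 = 100
  Q->M3: 30 × 19 = 570
  R->M2: 10 × 12 = 120
Total cost = 1155.
The route P→M3 is not used.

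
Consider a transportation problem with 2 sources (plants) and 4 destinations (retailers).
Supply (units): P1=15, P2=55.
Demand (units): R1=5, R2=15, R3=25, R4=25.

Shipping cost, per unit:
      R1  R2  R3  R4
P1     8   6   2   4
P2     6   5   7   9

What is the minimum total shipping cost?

430

A cheapest plan:
  P1->R3: 15 × 2 = 30
  P2->R1: 5 × 6 = 30
  P2->R2: 15 × 5 = 75
  P2->R3: 10 × 7 = 70
  P2->R4: 25 × 9 = 225
Total = 30 + 30 + 75 + 70 + 225 = 430.
(Supply check: P1 ships 15; P2 ships 55.)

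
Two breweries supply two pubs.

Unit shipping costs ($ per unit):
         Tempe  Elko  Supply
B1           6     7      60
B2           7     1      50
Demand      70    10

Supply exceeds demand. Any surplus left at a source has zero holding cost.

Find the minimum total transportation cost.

An optimal shipping plan:
  B1–Tempe: 60 kegs
  B2–Tempe: 10 kegs
  B2–Elko: 10 kegs
Total cost = $440.
(Supply check: B1 ships 60; B2 ships 20.)

440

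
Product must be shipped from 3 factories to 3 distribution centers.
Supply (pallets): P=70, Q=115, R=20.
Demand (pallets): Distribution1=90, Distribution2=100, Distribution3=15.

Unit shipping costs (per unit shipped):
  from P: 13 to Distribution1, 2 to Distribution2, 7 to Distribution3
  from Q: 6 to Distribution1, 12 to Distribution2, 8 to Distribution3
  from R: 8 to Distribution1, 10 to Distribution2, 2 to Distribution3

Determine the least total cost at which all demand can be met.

An optimal shipping plan:
  P–Distribution2: 70 × 2 = 140
  Q–Distribution1: 90 × 6 = 540
  Q–Distribution2: 25 × 12 = 300
  R–Distribution2: 5 × 10 = 50
  R–Distribution3: 15 × 2 = 30
Total = 140 + 540 + 300 + 50 + 30 = 1060.
(Supply check: P ships 70; Q ships 115; R ships 20.)

1060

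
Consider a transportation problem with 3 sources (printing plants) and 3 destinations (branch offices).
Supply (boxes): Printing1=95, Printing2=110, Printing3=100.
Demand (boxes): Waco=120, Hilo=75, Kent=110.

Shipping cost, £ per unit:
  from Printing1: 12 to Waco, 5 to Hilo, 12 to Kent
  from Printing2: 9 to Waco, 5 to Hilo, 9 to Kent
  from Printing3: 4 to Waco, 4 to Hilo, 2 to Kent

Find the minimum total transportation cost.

1805

Optimal allocation:
  Printing1->Waco: 10 boxes
  Printing1->Hilo: 75 boxes
  Printing1->Kent: 10 boxes
  Printing2->Waco: 110 boxes
  Printing3->Kent: 100 boxes
Total cost = £1805.
(Supply check: Printing1 ships 95; Printing2 ships 110; Printing3 ships 100.)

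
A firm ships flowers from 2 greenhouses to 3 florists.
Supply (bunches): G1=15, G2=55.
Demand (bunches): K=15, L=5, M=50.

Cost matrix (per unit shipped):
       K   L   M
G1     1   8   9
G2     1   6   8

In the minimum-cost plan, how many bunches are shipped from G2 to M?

50

Optimal shipments:
  G1 to K: 15 × 1 = 15
  G2 to L: 5 × 6 = 30
  G2 to M: 50 × 8 = 400
Total cost = 445.
So G2→M carries 50 bunches.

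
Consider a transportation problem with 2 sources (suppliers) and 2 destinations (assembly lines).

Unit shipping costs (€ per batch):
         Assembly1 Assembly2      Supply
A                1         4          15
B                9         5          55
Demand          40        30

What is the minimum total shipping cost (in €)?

390

One minimum-cost allocation:
  A to Assembly1: 15 × €1 = €15
  B to Assembly1: 25 × €9 = €225
  B to Assembly2: 30 × €5 = €150
Total = 15 + 225 + 150 = €390.
(Supply check: A ships 15; B ships 55.)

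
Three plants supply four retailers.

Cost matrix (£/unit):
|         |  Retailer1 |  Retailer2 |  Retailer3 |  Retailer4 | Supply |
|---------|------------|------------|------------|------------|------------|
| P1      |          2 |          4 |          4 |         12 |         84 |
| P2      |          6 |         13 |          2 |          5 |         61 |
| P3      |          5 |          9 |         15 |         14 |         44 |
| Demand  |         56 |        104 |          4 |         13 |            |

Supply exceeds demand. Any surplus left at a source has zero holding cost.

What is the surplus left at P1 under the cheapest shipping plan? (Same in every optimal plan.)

An optimal plan:
  P1–Retailer2: 84 × £4 = £336
  P2–Retailer1: 32 × £6 = £192
  P2–Retailer3: 4 × £2 = £8
  P2–Retailer4: 13 × £5 = £65
  P3–Retailer1: 24 × £5 = £120
  P3–Retailer2: 20 × £9 = £180
Total cost = £901.
P1 ships 84 of its 84, leaving 0.

0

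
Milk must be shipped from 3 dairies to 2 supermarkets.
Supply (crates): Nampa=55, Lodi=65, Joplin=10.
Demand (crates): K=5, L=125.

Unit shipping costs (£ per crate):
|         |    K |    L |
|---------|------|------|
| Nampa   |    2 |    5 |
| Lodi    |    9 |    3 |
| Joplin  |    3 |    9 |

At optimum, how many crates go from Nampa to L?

Solving gives:
  Nampa–L: 55 × £5 = £275
  Lodi–L: 65 × £3 = £195
  Joplin–K: 5 × £3 = £15
  Joplin–L: 5 × £9 = £45
Total cost = £530.
So Nampa→L carries 55 crates.

55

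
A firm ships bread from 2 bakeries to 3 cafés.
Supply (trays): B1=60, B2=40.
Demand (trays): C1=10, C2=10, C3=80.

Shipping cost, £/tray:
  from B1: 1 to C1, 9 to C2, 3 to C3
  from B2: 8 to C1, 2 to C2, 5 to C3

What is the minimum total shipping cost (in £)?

Optimal allocation:
  B1–C1: 10 × £1 = £10
  B1–C3: 50 × £3 = £150
  B2–C2: 10 × £2 = £20
  B2–C3: 30 × £5 = £150
Total = 10 + 150 + 20 + 150 = £330.

330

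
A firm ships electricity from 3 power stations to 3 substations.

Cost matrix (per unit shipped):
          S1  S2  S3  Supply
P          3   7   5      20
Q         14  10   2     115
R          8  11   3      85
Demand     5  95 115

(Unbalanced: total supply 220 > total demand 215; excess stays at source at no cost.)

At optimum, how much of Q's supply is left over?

0

An optimal plan:
  P->S1: 5 × 3 = 15
  P->S2: 15 × 7 = 105
  Q->S2: 80 × 10 = 800
  Q->S3: 35 × 2 = 70
  R->S3: 80 × 3 = 240
Total cost = 1230.
Q ships 115 of its 115, leaving 0.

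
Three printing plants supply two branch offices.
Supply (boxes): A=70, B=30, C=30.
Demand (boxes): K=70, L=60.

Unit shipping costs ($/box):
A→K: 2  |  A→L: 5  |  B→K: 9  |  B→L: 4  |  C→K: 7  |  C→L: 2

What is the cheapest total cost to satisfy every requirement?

320

One minimum-cost allocation:
  A→K: 70 × $2 = $140
  B→L: 30 × $4 = $120
  C→L: 30 × $2 = $60
Total = 140 + 120 + 60 = $320.
(Supply check: A ships 70; B ships 30; C ships 30.)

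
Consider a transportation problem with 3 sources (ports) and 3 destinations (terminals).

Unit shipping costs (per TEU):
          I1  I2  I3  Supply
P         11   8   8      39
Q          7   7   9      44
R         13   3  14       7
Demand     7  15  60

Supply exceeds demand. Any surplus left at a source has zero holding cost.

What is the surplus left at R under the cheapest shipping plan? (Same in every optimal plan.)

0

Minimum-cost shipments:
  P->I3: 39 × 8 = 312
  Q->I1: 7 × 7 = 49
  Q->I2: 8 × 7 = 56
  Q->I3: 21 × 9 = 189
  R->I2: 7 × 3 = 21
Total cost = 627.
R ships 7 of its 7, leaving 0.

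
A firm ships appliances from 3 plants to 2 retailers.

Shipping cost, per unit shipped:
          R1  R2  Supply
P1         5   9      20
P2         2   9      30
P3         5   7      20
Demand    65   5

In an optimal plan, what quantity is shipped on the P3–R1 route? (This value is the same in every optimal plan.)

15

Optimal shipments:
  P1–R1: 20 units
  P2–R1: 30 units
  P3–R1: 15 units
  P3–R2: 5 units
Total cost = 270.
So P3→R1 carries 15 units.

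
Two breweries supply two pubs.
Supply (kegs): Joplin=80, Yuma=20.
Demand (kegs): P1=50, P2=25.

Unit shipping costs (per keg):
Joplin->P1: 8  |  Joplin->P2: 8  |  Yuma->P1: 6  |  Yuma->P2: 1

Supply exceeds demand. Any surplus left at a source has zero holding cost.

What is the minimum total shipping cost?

A cheapest plan:
  Joplin→P1: 50 × 8 = 400
  Joplin→P2: 5 × 8 = 40
  Yuma→P2: 20 × 1 = 20
Total = 400 + 40 + 20 = 460.

460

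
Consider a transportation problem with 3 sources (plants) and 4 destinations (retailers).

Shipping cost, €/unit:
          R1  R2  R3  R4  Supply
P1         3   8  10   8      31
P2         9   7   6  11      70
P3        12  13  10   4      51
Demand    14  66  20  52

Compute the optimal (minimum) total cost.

One minimum-cost allocation:
  P1–R1: 14 units
  P1–R2: 16 units
  P1–R4: 1 units
  P2–R2: 50 units
  P2–R3: 20 units
  P3–R4: 51 units
Total cost = €852.
(Supply check: P1 ships 31; P2 ships 70; P3 ships 51.)

852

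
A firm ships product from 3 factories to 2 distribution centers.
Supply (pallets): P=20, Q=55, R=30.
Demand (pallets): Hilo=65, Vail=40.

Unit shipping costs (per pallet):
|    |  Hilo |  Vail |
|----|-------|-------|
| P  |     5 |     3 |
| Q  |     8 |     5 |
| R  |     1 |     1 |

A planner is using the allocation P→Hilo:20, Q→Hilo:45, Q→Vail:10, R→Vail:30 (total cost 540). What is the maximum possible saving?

90

Current plan cost = 20·5 + 45·8 + 10·5 + 30·1 = 540.
Optimal plan:
  P to Hilo: 20 × 5 = 100
  Q to Hilo: 15 × 8 = 120
  Q to Vail: 40 × 5 = 200
  R to Hilo: 30 × 1 = 30
Optimal cost = 450.
Saving = 540 − 450 = 90.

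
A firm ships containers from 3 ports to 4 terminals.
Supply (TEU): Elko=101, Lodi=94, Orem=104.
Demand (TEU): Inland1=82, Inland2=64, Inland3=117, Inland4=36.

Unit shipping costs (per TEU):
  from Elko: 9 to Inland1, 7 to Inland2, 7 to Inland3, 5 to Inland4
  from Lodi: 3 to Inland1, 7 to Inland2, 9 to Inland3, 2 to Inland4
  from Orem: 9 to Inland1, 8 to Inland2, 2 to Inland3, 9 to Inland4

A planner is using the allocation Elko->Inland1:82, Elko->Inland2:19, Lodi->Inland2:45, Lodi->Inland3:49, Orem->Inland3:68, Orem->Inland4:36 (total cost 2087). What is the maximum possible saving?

950

Current plan cost = 82·9 + 19·7 + 45·7 + 49·9 + 68·2 + 36·9 = 2087.
Optimal plan:
  Elko–Inland2: 64 × 7 = 448
  Elko–Inland3: 13 × 7 = 91
  Elko–Inland4: 24 × 5 = 120
  Lodi–Inland1: 82 × 3 = 246
  Lodi–Inland4: 12 × 2 = 24
  Orem–Inland3: 104 × 2 = 208
Optimal cost = 1137.
Saving = 2087 − 1137 = 950.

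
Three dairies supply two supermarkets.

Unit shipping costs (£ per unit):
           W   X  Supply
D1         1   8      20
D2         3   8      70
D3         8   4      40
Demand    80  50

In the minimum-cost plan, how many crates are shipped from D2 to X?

Solving gives:
  D1–W: 20 × £1 = £20
  D2–W: 60 × £3 = £180
  D2–X: 10 × £8 = £80
  D3–X: 40 × £4 = £160
Total cost = £440.
So D2→X carries 10 crates.

10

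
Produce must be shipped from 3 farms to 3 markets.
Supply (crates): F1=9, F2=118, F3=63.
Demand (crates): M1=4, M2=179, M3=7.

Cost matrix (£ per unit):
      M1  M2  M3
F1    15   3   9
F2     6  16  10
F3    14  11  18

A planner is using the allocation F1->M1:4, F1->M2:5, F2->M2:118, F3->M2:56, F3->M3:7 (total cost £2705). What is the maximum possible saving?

Current plan cost = 4·15 + 5·3 + 118·16 + 56·11 + 7·18 = £2705.
Optimal plan:
  F1→M2: 9 crates
  F2→M1: 4 crates
  F2→M2: 107 crates
  F2→M3: 7 crates
  F3→M2: 63 crates
Optimal cost = £2526.
Saving = 2705 − 2526 = £179.

179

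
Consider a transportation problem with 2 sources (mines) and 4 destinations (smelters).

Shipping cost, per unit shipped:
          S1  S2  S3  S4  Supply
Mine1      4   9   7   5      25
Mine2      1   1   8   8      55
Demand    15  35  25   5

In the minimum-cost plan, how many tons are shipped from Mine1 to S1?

Optimal shipments:
  Mine1–S3: 20 tons
  Mine1–S4: 5 tons
  Mine2–S1: 15 tons
  Mine2–S2: 35 tons
  Mine2–S3: 5 tons
Total cost = 255.
The route Mine1→S1 is not used.

0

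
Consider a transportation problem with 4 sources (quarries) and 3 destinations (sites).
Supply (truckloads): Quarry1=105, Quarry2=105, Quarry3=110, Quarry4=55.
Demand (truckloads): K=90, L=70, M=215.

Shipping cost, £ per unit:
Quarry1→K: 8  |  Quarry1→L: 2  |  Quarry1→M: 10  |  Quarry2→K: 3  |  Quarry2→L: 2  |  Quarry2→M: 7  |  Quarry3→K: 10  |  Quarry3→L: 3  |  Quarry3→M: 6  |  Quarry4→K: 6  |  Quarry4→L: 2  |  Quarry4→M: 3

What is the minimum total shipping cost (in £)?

1690

A cheapest plan:
  Quarry1–L: 70 × £2 = £140
  Quarry1–M: 35 × £10 = £350
  Quarry2–K: 90 × £3 = £270
  Quarry2–M: 15 × £7 = £105
  Quarry3–M: 110 × £6 = £660
  Quarry4–M: 55 × £3 = £165
Total = 140 + 350 + 270 + 105 + 660 + 165 = £1690.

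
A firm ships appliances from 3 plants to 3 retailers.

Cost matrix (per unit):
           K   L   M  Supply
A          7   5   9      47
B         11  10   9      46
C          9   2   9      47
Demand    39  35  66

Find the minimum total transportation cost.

One minimum-cost allocation:
  A->K: 39 units
  A->M: 8 units
  B->M: 46 units
  C->L: 35 units
  C->M: 12 units
Total cost = 937.
(Supply check: A ships 47; B ships 46; C ships 47.)

937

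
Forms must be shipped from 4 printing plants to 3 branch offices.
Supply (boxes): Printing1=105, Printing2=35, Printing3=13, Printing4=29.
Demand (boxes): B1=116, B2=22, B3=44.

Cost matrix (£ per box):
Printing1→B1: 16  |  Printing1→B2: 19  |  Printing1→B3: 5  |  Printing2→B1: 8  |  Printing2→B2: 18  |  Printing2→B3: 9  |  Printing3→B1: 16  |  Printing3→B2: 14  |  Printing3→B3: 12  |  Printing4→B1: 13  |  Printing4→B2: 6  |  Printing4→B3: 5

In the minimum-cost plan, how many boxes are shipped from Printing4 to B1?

The minimum-cost plan:
  Printing1–B1: 61 × £16 = £976
  Printing1–B3: 44 × £5 = £220
  Printing2–B1: 35 × £8 = £280
  Printing3–B1: 13 × £16 = £208
  Printing4–B1: 7 × £13 = £91
  Printing4–B2: 22 × £6 = £132
Total cost = £1907.
So Printing4→B1 carries 7 boxes.

7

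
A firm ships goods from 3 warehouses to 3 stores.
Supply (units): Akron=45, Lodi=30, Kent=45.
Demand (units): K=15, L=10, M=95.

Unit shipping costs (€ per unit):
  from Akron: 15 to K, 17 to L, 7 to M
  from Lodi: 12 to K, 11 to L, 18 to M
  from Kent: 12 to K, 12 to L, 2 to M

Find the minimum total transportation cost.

Optimal allocation:
  Akron–M: 45 × €7 = €315
  Lodi–K: 15 × €12 = €180
  Lodi–L: 10 × €11 = €110
  Lodi–M: 5 × €18 = €90
  Kent–M: 45 × €2 = €90
Total = 315 + 180 + 110 + 90 + 90 = €785.

785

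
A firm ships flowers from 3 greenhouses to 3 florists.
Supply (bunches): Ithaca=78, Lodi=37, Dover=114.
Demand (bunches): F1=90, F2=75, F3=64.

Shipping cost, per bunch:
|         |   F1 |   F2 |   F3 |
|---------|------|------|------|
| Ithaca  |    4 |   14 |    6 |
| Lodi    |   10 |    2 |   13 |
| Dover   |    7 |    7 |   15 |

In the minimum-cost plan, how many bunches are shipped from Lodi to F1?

0

The minimum-cost plan:
  Ithaca→F1: 14 × 4 = 56
  Ithaca→F3: 64 × 6 = 384
  Lodi→F2: 37 × 2 = 74
  Dover→F1: 76 × 7 = 532
  Dover→F2: 38 × 7 = 266
Total cost = 1312.
The route Lodi→F1 is not used.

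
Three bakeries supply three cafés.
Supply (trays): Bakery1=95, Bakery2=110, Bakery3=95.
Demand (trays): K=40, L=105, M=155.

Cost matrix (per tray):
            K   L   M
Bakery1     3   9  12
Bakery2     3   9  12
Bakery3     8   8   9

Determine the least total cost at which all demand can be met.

A cheapest plan:
  Bakery1->L: 35 trays
  Bakery1->M: 60 trays
  Bakery2->K: 40 trays
  Bakery2->L: 70 trays
  Bakery3->M: 95 trays
Total cost = 2640.
(Supply check: Bakery1 ships 95; Bakery2 ships 110; Bakery3 ships 95.)

2640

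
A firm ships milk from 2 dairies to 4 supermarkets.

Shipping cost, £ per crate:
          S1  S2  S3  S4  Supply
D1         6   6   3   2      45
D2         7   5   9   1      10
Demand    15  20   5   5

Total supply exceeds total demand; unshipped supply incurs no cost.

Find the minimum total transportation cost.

Optimal allocation:
  D1–S1: 15 × £6 = £90
  D1–S2: 10 × £6 = £60
  D1–S3: 5 × £3 = £15
  D1–S4: 5 × £2 = £10
  D2–S2: 10 × £5 = £50
Total = 90 + 60 + 15 + 10 + 50 = £225.

225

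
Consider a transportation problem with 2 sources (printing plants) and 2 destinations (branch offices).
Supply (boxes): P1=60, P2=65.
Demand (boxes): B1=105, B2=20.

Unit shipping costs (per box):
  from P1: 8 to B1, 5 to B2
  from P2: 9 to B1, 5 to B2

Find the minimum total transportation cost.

985

A cheapest plan:
  P1–B1: 60 × 8 = 480
  P2–B1: 45 × 9 = 405
  P2–B2: 20 × 5 = 100
Total = 480 + 405 + 100 = 985.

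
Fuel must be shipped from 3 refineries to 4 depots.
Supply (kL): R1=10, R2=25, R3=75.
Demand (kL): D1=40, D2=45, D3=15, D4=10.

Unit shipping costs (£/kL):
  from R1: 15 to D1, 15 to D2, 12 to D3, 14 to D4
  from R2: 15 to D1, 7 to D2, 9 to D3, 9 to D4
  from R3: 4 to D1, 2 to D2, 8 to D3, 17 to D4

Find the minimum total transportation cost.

One minimum-cost allocation:
  R1->D3: 10 × £12 = £120
  R2->D2: 10 × £7 = £70
  R2->D3: 5 × £9 = £45
  R2->D4: 10 × £9 = £90
  R3->D1: 40 × £4 = £160
  R3->D2: 35 × £2 = £70
Total = 120 + 70 + 45 + 90 + 160 + 70 = £555.
(Supply check: R1 ships 10; R2 ships 25; R3 ships 75.)

555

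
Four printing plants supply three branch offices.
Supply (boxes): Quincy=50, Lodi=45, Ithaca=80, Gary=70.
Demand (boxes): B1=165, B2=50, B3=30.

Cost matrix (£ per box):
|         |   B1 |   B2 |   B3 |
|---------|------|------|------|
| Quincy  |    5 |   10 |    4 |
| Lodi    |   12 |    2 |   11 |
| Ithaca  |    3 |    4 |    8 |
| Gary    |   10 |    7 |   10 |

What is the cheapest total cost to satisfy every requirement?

1235

Optimal allocation:
  Quincy–B1: 20 × £5 = £100
  Quincy–B3: 30 × £4 = £120
  Lodi–B2: 45 × £2 = £90
  Ithaca–B1: 80 × £3 = £240
  Gary–B1: 65 × £10 = £650
  Gary–B2: 5 × £7 = £35
Total = 100 + 120 + 90 + 240 + 650 + 35 = £1235.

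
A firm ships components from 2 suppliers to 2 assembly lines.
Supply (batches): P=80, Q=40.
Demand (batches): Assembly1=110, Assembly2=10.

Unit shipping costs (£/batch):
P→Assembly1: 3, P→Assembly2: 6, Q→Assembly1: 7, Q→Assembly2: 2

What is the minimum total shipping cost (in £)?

470

One minimum-cost allocation:
  P–Assembly1: 80 × £3 = £240
  Q–Assembly1: 30 × £7 = £210
  Q–Assembly2: 10 × £2 = £20
Total = 240 + 210 + 20 = £470.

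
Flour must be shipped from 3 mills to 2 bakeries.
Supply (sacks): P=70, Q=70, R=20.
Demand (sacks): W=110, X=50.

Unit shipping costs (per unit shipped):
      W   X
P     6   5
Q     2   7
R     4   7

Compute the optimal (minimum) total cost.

A cheapest plan:
  P–W: 20 × 6 = 120
  P–X: 50 × 5 = 250
  Q–W: 70 × 2 = 140
  R–W: 20 × 4 = 80
Total = 120 + 250 + 140 + 80 = 590.
(Supply check: P ships 70; Q ships 70; R ships 20.)

590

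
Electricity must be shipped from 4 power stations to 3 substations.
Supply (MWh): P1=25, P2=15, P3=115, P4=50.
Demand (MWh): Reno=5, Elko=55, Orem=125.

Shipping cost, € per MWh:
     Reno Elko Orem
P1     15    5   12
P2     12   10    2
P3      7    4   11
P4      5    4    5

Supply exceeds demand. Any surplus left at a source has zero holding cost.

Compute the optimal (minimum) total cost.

One minimum-cost allocation:
  P1->Elko: 5 × €5 = €25
  P2->Orem: 15 × €2 = €30
  P3->Reno: 5 × €7 = €35
  P3->Elko: 50 × €4 = €200
  P3->Orem: 60 × €11 = €660
  P4->Orem: 50 × €5 = €250
Total = 25 + 30 + 35 + 200 + 660 + 250 = €1200.
(Supply check: P1 ships 5; P2 ships 15; P3 ships 115; P4 ships 50.)

1200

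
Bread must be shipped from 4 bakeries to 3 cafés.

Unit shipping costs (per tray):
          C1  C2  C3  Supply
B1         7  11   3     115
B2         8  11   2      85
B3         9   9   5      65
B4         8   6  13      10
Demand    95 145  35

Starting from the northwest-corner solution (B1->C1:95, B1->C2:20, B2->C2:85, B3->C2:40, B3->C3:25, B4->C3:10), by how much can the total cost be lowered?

Current plan cost = 95·7 + 20·11 + 85·11 + 40·9 + 25·5 + 10·13 = 2435.
Optimal plan:
  B1->C1: 95 × 7 = 665
  B1->C2: 20 × 11 = 220
  B2->C2: 50 × 11 = 550
  B2->C3: 35 × 2 = 70
  B3->C2: 65 × 9 = 585
  B4->C2: 10 × 6 = 60
Optimal cost = 2150.
Saving = 2435 − 2150 = 285.

285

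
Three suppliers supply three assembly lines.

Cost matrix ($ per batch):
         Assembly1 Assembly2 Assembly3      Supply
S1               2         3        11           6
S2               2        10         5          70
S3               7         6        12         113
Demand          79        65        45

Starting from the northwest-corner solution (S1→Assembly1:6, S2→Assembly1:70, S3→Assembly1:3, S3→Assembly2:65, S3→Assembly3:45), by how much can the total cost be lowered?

Current plan cost = 6·2 + 70·2 + 3·7 + 65·6 + 45·12 = $1103.
Optimal plan:
  S1->Assembly1: 6 × $2 = $12
  S2->Assembly1: 25 × $2 = $50
  S2->Assembly3: 45 × $5 = $225
  S3->Assembly1: 48 × $7 = $336
  S3->Assembly2: 65 × $6 = $390
Optimal cost = $1013.
Saving = 1103 − 1013 = $90.

90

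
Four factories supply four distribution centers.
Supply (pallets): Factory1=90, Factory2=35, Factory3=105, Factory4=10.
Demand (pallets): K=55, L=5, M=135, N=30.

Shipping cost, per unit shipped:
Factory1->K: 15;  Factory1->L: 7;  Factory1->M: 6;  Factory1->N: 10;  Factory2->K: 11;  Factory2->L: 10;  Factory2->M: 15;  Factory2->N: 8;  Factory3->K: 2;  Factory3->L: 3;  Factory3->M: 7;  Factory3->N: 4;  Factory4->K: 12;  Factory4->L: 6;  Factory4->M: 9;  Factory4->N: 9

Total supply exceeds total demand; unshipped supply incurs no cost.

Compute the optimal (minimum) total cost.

1200

An optimal shipping plan:
  Factory1→M: 90 × 6 = 540
  Factory2→N: 20 × 8 = 160
  Factory3→K: 55 × 2 = 110
  Factory3→L: 5 × 3 = 15
  Factory3→M: 35 × 7 = 245
  Factory3→N: 10 × 4 = 40
  Factory4→M: 10 × 9 = 90
Total = 540 + 160 + 110 + 15 + 245 + 40 + 90 = 1200.
(Supply check: Factory1 ships 90; Factory2 ships 20; Factory3 ships 105; Factory4 ships 10.)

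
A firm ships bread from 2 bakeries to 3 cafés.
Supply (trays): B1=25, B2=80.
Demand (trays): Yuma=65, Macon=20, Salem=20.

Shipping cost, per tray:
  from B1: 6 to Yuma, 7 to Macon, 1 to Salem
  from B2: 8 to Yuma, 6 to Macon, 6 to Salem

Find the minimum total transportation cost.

650

One minimum-cost allocation:
  B1->Yuma: 5 × 6 = 30
  B1->Salem: 20 × 1 = 20
  B2->Yuma: 60 × 8 = 480
  B2->Macon: 20 × 6 = 120
Total = 30 + 20 + 480 + 120 = 650.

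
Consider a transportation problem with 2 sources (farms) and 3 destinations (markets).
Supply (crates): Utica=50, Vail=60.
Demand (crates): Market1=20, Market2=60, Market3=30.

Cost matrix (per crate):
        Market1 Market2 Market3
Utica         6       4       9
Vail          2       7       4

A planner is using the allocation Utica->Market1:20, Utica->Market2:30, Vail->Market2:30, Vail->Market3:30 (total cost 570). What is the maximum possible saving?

140

Current plan cost = 20·6 + 30·4 + 30·7 + 30·4 = 570.
Optimal plan:
  Utica to Market2: 50 × 4 = 200
  Vail to Market1: 20 × 2 = 40
  Vail to Market2: 10 × 7 = 70
  Vail to Market3: 30 × 4 = 120
Optimal cost = 430.
Saving = 570 − 430 = 140.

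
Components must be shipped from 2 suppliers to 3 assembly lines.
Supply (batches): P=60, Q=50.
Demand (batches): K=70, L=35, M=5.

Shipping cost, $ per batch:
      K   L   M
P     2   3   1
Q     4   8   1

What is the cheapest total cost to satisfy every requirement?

340

An optimal shipping plan:
  P–K: 25 batches
  P–L: 35 batches
  Q–K: 45 batches
  Q–M: 5 batches
Total cost = $340.
(Supply check: P ships 60; Q ships 50.)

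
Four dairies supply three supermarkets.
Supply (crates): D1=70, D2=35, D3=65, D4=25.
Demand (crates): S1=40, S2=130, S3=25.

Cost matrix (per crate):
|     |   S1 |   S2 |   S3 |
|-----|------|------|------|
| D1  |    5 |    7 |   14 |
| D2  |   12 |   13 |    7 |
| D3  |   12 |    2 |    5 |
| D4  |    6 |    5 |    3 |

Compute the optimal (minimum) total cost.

970

Optimal allocation:
  D1 to S1: 40 × 5 = 200
  D1 to S2: 30 × 7 = 210
  D2 to S2: 10 × 13 = 130
  D2 to S3: 25 × 7 = 175
  D3 to S2: 65 × 2 = 130
  D4 to S2: 25 × 5 = 125
Total = 200 + 210 + 130 + 175 + 130 + 125 = 970.
(Supply check: D1 ships 70; D2 ships 35; D3 ships 65; D4 ships 25.)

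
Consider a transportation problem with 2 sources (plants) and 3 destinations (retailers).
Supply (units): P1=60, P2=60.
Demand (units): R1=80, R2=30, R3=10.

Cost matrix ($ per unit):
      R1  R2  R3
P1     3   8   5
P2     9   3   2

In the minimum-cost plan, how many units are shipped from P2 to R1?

Optimal shipments:
  P1–R1: 60 × $3 = $180
  P2–R1: 20 × $9 = $180
  P2–R2: 30 × $3 = $90
  P2–R3: 10 × $2 = $20
Total cost = $470.
So P2→R1 carries 20 units.

20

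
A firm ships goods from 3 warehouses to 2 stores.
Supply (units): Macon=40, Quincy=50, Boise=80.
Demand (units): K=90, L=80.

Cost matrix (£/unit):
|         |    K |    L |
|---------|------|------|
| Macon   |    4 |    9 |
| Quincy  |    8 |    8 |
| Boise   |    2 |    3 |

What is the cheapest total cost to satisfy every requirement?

750

One minimum-cost allocation:
  Macon→K: 40 × £4 = £160
  Quincy→L: 50 × £8 = £400
  Boise→K: 50 × £2 = £100
  Boise→L: 30 × £3 = £90
Total = 160 + 400 + 100 + 90 = £750.
(Supply check: Macon ships 40; Quincy ships 50; Boise ships 80.)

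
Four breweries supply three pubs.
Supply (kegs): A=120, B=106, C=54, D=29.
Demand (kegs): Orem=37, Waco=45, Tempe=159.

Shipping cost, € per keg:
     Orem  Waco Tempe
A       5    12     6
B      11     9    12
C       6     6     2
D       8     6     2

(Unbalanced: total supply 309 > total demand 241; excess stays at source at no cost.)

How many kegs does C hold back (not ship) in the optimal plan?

An optimal plan:
  A→Orem: 37 × €5 = €185
  A→Tempe: 76 × €6 = €456
  B→Waco: 45 × €9 = €405
  C→Tempe: 54 × €2 = €108
  D→Tempe: 29 × €2 = €58
Total cost = €1212.
C ships 54 of its 54, leaving 0.

0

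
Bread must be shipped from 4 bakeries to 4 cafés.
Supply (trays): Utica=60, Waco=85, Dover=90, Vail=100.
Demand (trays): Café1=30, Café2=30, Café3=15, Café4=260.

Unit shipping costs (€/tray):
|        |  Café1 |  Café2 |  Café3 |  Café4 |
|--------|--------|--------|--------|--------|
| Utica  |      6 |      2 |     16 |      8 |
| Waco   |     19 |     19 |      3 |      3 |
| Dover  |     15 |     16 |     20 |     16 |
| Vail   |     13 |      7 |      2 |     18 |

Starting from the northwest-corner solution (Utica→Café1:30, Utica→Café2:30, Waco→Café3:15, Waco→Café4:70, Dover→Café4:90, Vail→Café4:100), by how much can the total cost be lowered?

Current plan cost = 30·6 + 30·2 + 15·3 + 70·3 + 90·16 + 100·18 = €3735.
Optimal plan:
  Utica–Café4: 60 trays
  Waco–Café4: 85 trays
  Dover–Café4: 90 trays
  Vail–Café1: 30 trays
  Vail–Café2: 30 trays
  Vail–Café3: 15 trays
  Vail–Café4: 25 trays
Optimal cost = €3255.
Saving = 3735 − 3255 = €480.

480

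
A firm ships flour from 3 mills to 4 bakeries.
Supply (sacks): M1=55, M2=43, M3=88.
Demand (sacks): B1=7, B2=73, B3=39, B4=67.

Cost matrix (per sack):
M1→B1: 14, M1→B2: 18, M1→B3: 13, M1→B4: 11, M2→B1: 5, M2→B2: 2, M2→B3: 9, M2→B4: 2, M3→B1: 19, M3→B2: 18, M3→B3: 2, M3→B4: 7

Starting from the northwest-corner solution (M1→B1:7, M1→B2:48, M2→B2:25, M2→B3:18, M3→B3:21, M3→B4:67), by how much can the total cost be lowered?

Current plan cost = 7·14 + 48·18 + 25·2 + 18·9 + 21·2 + 67·7 = 1685.
Optimal plan:
  M1–B1: 7 × 14 = 98
  M1–B2: 30 × 18 = 540
  M1–B4: 18 × 11 = 198
  M2–B2: 43 × 2 = 86
  M3–B3: 39 × 2 = 78
  M3–B4: 49 × 7 = 343
Optimal cost = 1343.
Saving = 1685 − 1343 = 342.

342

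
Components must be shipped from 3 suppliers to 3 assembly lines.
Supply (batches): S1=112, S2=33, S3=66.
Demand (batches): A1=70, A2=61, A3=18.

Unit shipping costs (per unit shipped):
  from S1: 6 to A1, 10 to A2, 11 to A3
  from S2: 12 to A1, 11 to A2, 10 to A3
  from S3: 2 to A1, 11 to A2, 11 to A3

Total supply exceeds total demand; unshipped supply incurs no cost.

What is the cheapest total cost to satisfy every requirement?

An optimal shipping plan:
  S1 to A1: 4 × 6 = 24
  S1 to A2: 61 × 10 = 610
  S2 to A3: 18 × 10 = 180
  S3 to A1: 66 × 2 = 132
Total = 24 + 610 + 180 + 132 = 946.
(Supply check: S1 ships 65; S2 ships 18; S3 ships 66.)

946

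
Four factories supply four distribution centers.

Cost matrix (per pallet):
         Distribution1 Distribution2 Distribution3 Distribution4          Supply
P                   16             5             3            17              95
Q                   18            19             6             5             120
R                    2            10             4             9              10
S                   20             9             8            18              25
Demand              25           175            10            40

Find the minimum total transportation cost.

2295

One minimum-cost allocation:
  P to Distribution2: 95 pallets
  Q to Distribution1: 15 pallets
  Q to Distribution2: 55 pallets
  Q to Distribution3: 10 pallets
  Q to Distribution4: 40 pallets
  R to Distribution1: 10 pallets
  S to Distribution2: 25 pallets
Total cost = 2295.
(Supply check: P ships 95; Q ships 120; R ships 10; S ships 25.)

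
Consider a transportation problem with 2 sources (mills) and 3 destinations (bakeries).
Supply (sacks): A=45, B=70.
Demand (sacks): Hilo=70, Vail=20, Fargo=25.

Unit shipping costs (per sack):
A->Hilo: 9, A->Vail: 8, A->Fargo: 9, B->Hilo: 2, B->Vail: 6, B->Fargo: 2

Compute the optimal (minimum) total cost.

525

A cheapest plan:
  A–Vail: 20 × 8 = 160
  A–Fargo: 25 × 9 = 225
  B–Hilo: 70 × 2 = 140
Total = 160 + 225 + 140 = 525.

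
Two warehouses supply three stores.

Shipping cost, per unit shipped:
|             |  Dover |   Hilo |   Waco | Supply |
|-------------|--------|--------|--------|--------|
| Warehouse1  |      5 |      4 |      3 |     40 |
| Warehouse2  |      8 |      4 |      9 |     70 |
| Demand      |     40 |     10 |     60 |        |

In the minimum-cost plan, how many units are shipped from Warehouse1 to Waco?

Solving gives:
  Warehouse1->Waco: 40 × 3 = 120
  Warehouse2->Dover: 40 × 8 = 320
  Warehouse2->Hilo: 10 × 4 = 40
  Warehouse2->Waco: 20 × 9 = 180
Total cost = 660.
So Warehouse1→Waco carries 40 units.

40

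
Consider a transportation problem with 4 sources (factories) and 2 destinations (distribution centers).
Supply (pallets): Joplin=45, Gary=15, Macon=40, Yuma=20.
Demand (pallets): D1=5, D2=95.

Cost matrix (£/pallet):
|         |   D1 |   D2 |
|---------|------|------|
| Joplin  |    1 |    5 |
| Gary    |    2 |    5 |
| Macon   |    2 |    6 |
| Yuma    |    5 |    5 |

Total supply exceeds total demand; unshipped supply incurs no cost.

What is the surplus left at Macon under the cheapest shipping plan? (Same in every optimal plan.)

20

Minimum-cost shipments:
  Joplin→D2: 45 × £5 = £225
  Gary→D2: 15 × £5 = £75
  Macon→D1: 5 × £2 = £10
  Macon→D2: 15 × £6 = £90
  Yuma→D2: 20 × £5 = £100
Total cost = £500.
Macon ships 20 of its 40, leaving 20.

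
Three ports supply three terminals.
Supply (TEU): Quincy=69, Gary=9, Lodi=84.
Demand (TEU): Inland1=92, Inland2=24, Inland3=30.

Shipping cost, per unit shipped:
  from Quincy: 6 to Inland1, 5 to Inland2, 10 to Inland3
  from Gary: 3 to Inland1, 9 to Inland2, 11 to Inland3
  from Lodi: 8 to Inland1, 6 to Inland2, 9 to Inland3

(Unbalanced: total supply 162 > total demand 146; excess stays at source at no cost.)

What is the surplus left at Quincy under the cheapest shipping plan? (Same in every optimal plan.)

0

Minimum-cost shipments:
  Quincy→Inland1: 69 × 6 = 414
  Gary→Inland1: 9 × 3 = 27
  Lodi→Inland1: 14 × 8 = 112
  Lodi→Inland2: 24 × 6 = 144
  Lodi→Inland3: 30 × 9 = 270
Total cost = 967.
Quincy ships 69 of its 69, leaving 0.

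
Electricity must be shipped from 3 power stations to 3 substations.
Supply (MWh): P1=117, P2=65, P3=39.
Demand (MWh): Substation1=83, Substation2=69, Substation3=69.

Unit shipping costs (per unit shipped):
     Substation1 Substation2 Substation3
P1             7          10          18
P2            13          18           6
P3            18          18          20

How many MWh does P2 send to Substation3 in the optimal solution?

Optimal shipments:
  P1→Substation1: 83 × 7 = 581
  P1→Substation2: 34 × 10 = 340
  P2→Substation3: 65 × 6 = 390
  P3→Substation2: 35 × 18 = 630
  P3→Substation3: 4 × 20 = 80
Total cost = 2021.
So P2→Substation3 carries 65 MWh.

65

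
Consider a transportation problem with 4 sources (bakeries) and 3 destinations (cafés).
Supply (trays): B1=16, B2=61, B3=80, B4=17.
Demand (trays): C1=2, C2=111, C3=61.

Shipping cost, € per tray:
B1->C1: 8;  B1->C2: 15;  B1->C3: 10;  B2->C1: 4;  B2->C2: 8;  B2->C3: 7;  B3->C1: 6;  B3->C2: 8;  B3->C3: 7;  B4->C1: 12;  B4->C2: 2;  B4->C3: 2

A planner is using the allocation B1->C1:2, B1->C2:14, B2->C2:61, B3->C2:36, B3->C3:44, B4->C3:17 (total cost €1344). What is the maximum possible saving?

75

Current plan cost = 2·8 + 14·15 + 61·8 + 36·8 + 44·7 + 17·2 = €1344.
Optimal plan:
  B1→C3: 16 trays
  B2→C1: 2 trays
  B2→C2: 14 trays
  B2→C3: 45 trays
  B3→C2: 80 trays
  B4→C2: 17 trays
Optimal cost = €1269.
Saving = 1344 − 1269 = €75.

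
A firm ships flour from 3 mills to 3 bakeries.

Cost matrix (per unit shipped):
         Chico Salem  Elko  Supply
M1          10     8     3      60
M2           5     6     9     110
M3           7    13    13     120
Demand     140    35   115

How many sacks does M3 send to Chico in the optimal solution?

The minimum-cost plan:
  M1 to Elko: 60 × 3 = 180
  M2 to Chico: 20 × 5 = 100
  M2 to Salem: 35 × 6 = 210
  M2 to Elko: 55 × 9 = 495
  M3 to Chico: 120 × 7 = 840
Total cost = 1825.
So M3→Chico carries 120 sacks.

120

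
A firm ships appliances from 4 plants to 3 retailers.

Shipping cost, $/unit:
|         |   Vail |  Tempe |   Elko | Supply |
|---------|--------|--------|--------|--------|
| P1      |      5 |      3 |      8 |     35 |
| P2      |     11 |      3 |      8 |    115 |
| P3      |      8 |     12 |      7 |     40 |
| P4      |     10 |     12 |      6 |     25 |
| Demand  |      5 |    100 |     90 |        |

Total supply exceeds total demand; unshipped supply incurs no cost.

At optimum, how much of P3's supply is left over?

Minimum-cost shipments:
  P1->Vail: 5 × $5 = $25
  P1->Tempe: 30 × $3 = $90
  P2->Tempe: 70 × $3 = $210
  P2->Elko: 25 × $8 = $200
  P3->Elko: 40 × $7 = $280
  P4->Elko: 25 × $6 = $150
Total cost = $955.
P3 ships 40 of its 40, leaving 0.

0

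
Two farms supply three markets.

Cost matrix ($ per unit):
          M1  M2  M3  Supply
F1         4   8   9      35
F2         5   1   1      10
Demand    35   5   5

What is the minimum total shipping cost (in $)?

An optimal shipping plan:
  F1->M1: 35 × $4 = $140
  F2->M2: 5 × $1 = $5
  F2->M3: 5 × $1 = $5
Total = 140 + 5 + 5 = $150.

150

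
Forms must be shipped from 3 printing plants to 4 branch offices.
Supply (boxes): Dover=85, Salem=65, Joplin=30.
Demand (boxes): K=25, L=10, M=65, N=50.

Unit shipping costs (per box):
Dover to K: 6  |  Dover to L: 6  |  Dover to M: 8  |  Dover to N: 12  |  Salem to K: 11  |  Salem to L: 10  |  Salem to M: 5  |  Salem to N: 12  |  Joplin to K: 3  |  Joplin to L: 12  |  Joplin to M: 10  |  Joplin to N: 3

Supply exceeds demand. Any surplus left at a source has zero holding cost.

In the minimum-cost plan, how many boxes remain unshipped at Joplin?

Minimum-cost shipments:
  Dover to K: 25 × 6 = 150
  Dover to L: 10 × 6 = 60
  Dover to N: 20 × 12 = 240
  Salem to M: 65 × 5 = 325
  Joplin to N: 30 × 3 = 90
Total cost = 865.
Joplin ships 30 of its 30, leaving 0.

0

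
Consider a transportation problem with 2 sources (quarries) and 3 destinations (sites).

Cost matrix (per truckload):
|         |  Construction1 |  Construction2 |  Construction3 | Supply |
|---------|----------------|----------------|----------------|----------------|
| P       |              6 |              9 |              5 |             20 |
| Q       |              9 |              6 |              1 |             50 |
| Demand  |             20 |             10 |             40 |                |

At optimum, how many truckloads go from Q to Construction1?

0

Optimal shipments:
  P→Construction1: 20 × 6 = 120
  Q→Construction2: 10 × 6 = 60
  Q→Construction3: 40 × 1 = 40
Total cost = 220.
The route Q→Construction1 is not used.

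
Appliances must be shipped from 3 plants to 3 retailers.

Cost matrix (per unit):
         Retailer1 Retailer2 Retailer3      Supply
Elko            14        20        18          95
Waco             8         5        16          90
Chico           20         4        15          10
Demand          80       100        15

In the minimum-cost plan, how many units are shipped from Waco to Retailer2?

Optimal shipments:
  Elko to Retailer1: 80 × 14 = 1120
  Elko to Retailer3: 15 × 18 = 270
  Waco to Retailer2: 90 × 5 = 450
  Chico to Retailer2: 10 × 4 = 40
Total cost = 1880.
So Waco→Retailer2 carries 90 units.

90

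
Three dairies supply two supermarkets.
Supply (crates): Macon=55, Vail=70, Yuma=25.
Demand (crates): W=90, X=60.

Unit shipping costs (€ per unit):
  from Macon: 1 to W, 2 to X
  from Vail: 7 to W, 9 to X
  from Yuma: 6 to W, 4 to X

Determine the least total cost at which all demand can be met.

One minimum-cost allocation:
  Macon→W: 20 × €1 = €20
  Macon→X: 35 × €2 = €70
  Vail→W: 70 × €7 = €490
  Yuma→X: 25 × €4 = €100
Total = 20 + 70 + 490 + 100 = €680.

680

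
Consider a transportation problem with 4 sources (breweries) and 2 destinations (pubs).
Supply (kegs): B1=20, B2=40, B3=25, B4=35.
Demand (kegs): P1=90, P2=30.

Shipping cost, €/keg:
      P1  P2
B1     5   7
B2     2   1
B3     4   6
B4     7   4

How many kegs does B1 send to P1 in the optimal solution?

20

Solving gives:
  B1->P1: 20 × €5 = €100
  B2->P1: 40 × €2 = €80
  B3->P1: 25 × €4 = €100
  B4->P1: 5 × €7 = €35
  B4->P2: 30 × €4 = €120
Total cost = €435.
So B1→P1 carries 20 kegs.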